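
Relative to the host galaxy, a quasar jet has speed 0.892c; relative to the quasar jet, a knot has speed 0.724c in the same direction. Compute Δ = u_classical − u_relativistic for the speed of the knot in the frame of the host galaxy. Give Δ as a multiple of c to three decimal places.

Galilean: u_cl = 0.724 + 0.892 = 1.6160.
Relativistic: u_rel = (0.724 + 0.892) / (1 + 0.724·0.892) = 1.6160/1.6458 = 0.9819.
Δ = 1.6160 − 0.9819 = 0.6341.
(The classical prediction exceeds c; the relativistic result does not.)

Δ = 0.634c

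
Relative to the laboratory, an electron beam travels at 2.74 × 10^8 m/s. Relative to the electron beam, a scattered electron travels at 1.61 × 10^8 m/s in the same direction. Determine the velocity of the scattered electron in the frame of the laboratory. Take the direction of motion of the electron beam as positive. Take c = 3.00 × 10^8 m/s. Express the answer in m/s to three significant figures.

In units of c (dividing by 3.00 × 10^8 m/s): v = 0.913, u' = 0.537.
u = (u' + v)/(1 + u'v/c²):
u = (0.537 + 0.913) / (1 + 0.537·0.913) = 1.4500/1.4902 = 0.9731
(Galilean addition would give +1.450c, exceeding c.)
Converting back: u = 0.9731 × 3.00 × 10^8 m/s.

2.92 × 10^8 m/s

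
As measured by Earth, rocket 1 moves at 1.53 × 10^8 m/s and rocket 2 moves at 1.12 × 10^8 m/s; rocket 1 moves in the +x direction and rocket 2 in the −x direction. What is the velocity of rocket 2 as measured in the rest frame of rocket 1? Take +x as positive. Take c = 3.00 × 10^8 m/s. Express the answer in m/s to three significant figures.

β_A = 0.510, β_B = -0.373 (dividing each by c = 3.00 × 10^8 m/s).
Transform to A's frame with the inverse velocity-addition law: u' = (u − v)/(1 − uv/c²), taking u = β_B and v = β_A.
u' = (-0.373 − 0.510) / (1 − (0.510)(-0.373)) = -0.8833/1.1904 = -0.7420.
u' = -0.7420 × 3.00 × 10^8 m/s.

-2.23 × 10^8 m/s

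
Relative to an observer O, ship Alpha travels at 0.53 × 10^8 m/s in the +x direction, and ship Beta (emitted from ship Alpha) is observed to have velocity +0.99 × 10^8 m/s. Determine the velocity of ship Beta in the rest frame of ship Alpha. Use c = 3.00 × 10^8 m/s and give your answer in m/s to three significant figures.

+4.88 × 10^7 m/s

v = 0.177c, u = 0.330c.
Invert the composition law: u' = (u − v)/(1 − uv/c²).
u' = (0.330 − 0.177) / (1 − (0.330)(0.177)) = 0.1533/0.9417 = 0.1628.
u' = 0.1628 × 3.00 × 10^8 m/s.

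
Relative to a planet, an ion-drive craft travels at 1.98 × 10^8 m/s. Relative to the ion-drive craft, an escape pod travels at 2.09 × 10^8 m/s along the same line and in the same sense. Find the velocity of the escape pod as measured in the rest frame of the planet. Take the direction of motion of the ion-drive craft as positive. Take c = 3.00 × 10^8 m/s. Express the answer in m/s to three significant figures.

In units of c (dividing by 3.00 × 10^8 m/s): v = 0.660, u' = 0.697.
u = (u' + v)/(1 + u'v/c²):
u = (0.697 + 0.660) / (1 + 0.697·0.660) = 1.3567/1.4598 = 0.9294
(Galilean addition would give +1.357c, exceeding c.)
Converting back: u = 0.9294 × 3.00 × 10^8 m/s.

2.79 × 10^8 m/s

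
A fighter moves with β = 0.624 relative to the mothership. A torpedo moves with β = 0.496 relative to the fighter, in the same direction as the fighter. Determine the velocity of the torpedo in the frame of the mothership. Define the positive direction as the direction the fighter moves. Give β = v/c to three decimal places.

With v = 0.624 and u' = 0.496 (in units of c),
u = (u' + v)/(1 + u'v/c²):
u = (0.496 + 0.624) / (1 + 0.496·0.624) = 1.1200/1.3095 = 0.8553

β = 0.855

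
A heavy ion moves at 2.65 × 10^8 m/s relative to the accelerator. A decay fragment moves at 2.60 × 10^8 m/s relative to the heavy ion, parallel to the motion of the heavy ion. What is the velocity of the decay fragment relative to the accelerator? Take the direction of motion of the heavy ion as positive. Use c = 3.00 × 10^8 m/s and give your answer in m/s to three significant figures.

In units of c (dividing by 3.00 × 10^8 m/s): v = 0.883, u' = 0.867.
u = (u' + v)/(1 + u'v/c²):
u = (0.867 + 0.883) / (1 + 0.867·0.883) = 1.7500/1.7656 = 0.9912
(Galilean addition would give +1.750c, exceeding c.)
Converting back: u = 0.9912 × 3.00 × 10^8 m/s.

2.97 × 10^8 m/s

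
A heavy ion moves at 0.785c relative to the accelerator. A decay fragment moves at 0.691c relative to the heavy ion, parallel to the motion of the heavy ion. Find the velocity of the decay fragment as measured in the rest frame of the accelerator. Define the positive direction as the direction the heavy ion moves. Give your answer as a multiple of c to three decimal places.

With v = 0.785 and u' = 0.691 (in units of c),
u = (u' + v)/(1 + u'v/c²):
u = (0.691 + 0.785) / (1 + 0.691·0.785) = 1.4760/1.5424 = 0.9569

0.957c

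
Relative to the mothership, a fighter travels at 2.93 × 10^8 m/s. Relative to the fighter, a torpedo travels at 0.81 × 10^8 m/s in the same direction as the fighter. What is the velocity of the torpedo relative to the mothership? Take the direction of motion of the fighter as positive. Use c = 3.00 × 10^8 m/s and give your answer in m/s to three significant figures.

2.96 × 10^8 m/s

In units of c (dividing by 3.00 × 10^8 m/s): v = 0.977, u' = 0.270.
u = (u' + v)/(1 + u'v/c²):
u = (0.270 + 0.977) / (1 + 0.270·0.977) = 1.2467/1.2637 = 0.9865
Converting back: u = 0.9865 × 3.00 × 10^8 m/s.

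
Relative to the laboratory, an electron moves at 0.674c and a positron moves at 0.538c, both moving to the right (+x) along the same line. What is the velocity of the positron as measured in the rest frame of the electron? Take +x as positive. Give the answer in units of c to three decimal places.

-0.213c

β_A = 0.674, β_B = 0.538.
Transform to A's frame with the inverse velocity-addition law: u' = (u − v)/(1 − uv/c²), taking u = β_B and v = β_A.
u' = (0.538 − 0.674) / (1 − (0.674)(0.538)) = -0.1360/0.6374 = -0.2134.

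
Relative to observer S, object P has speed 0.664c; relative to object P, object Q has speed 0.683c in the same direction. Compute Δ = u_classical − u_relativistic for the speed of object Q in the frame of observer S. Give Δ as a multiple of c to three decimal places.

Δ = 0.420c

Galilean: u_cl = 0.683 + 0.664 = 1.3470.
Relativistic: u_rel = (0.683 + 0.664) / (1 + 0.683·0.664) = 1.3470/1.4535 = 0.9267.
Δ = 1.3470 − 0.9267 = 0.4203.
(The classical prediction exceeds c; the relativistic result does not.)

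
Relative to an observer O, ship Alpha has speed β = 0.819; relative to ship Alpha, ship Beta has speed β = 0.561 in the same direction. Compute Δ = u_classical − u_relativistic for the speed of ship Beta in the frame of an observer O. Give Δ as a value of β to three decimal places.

Δ = 0.434

Galilean: u_cl = 0.561 + 0.819 = 1.3800.
Relativistic: u_rel = (0.561 + 0.819) / (1 + 0.561·0.819) = 1.3800/1.4595 = 0.9456.
Δ = 1.3800 − 0.9456 = 0.4344.
(The classical prediction exceeds c; the relativistic result does not.)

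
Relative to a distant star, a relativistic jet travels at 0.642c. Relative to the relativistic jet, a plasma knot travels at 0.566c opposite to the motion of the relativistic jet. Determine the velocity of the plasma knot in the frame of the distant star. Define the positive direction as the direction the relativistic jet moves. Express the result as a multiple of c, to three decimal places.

With v = 0.642 and u' = -0.566 (in units of c),
u = (u' + v)/(1 + u'v/c²):
u = (-0.566 + 0.642) / (1 + (-0.566)·0.642) = 0.0760/0.6366 = 0.1194

+0.119c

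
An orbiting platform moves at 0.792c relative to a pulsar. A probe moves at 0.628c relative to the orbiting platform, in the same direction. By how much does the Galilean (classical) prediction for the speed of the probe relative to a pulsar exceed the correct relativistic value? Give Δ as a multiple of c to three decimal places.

Galilean: u_cl = 0.628 + 0.792 = 1.4200.
Relativistic: u_rel = (0.628 + 0.792) / (1 + 0.628·0.792) = 1.4200/1.4974 = 0.9483.
Δ = 1.4200 − 0.9483 = 0.4717.
(The classical prediction exceeds c; the relativistic result does not.)

Δ = 0.472c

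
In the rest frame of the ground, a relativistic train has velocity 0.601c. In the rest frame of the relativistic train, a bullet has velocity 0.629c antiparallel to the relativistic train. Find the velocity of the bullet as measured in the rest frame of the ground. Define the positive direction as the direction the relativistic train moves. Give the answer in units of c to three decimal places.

With v = 0.601 and u' = -0.629 (in units of c),
u = (u' + v)/(1 + u'v/c²):
u = (-0.629 + 0.601) / (1 + (-0.629)·0.601) = -0.0280/0.6220 = -0.0450

-0.045c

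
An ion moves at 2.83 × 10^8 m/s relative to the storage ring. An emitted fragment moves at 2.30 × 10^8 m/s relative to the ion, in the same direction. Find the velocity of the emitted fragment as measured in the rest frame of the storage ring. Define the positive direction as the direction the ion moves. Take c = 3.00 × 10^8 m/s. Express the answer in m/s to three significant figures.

In units of c (dividing by 3.00 × 10^8 m/s): v = 0.943, u' = 0.767.
u = (u' + v)/(1 + u'v/c²):
u = (0.767 + 0.943) / (1 + 0.767·0.943) = 1.7100/1.7232 = 0.9923
Converting back: u = 0.9923 × 3.00 × 10^8 m/s.

2.98 × 10^8 m/s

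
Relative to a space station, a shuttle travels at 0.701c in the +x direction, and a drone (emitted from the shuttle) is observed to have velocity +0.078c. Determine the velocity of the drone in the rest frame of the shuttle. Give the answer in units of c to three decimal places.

Invert the composition law: u' = (u − v)/(1 − uv/c²).
u' = (0.078 − 0.701) / (1 − (0.078)(0.701)) = -0.6230/0.9453 = -0.6590.

-0.659c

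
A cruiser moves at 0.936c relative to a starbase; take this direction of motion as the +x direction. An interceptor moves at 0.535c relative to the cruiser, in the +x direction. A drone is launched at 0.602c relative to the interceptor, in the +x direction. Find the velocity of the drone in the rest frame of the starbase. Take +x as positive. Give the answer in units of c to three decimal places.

0.995c

Apply u = (u' + v)/(1 + u'v/c²) successively, working outward toward the starbase.
Start: velocity of the cruiser relative to the starbase = 0.9360c.
Compose with the interceptor (u' = 0.535 in the cruiser frame): u_1 = (0.535 + 0.936) / (1 + 0.535·0.936) = 1.4710/1.5008 = 0.9802.
Compose with the drone (u' = 0.602 in the interceptor frame): u_2 = (0.602 + 0.980) / (1 + 0.602·0.980) = 1.5822/1.5901 = 0.9950.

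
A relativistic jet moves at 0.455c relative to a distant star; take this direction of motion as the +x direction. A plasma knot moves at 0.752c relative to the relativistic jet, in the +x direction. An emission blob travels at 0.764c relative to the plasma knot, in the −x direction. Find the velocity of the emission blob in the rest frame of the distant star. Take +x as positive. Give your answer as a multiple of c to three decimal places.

+0.432c

Apply u = (u' + v)/(1 + u'v/c²) successively, working outward toward the distant star.
Start: velocity of the relativistic jet relative to the distant star = 0.4550c.
Compose with the plasma knot (u' = 0.752 in the relativistic jet frame): u_1 = (0.752 + 0.455) / (1 + 0.752·0.455) = 1.2070/1.3422 = 0.8993.
Compose with the emission blob (u' = -0.764 in the plasma knot frame): u_2 = (-0.764 + 0.899) / (1 + (-0.764)·0.899) = 0.1353/0.3129 = 0.4323.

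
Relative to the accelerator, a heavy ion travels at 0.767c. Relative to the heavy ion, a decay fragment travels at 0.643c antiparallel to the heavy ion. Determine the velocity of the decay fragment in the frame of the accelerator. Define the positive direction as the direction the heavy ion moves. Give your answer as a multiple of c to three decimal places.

With v = 0.767 and u' = -0.643 (in units of c),
u = (u' + v)/(1 + u'v/c²):
u = (-0.643 + 0.767) / (1 + (-0.643)·0.767) = 0.1240/0.5068 = 0.2447

+0.245c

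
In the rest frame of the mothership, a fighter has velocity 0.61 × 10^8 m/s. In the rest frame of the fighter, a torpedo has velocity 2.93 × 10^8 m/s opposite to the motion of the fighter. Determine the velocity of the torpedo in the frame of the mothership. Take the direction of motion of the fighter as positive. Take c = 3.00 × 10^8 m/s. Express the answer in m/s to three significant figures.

-2.89 × 10^8 m/s

In units of c (dividing by 3.00 × 10^8 m/s): v = 0.203, u' = -0.977.
u = (u' + v)/(1 + u'v/c²):
u = (-0.977 + 0.203) / (1 + (-0.977)·0.203) = -0.7733/0.8014 = -0.9650
Converting back: u = -0.9650 × 3.00 × 10^8 m/s.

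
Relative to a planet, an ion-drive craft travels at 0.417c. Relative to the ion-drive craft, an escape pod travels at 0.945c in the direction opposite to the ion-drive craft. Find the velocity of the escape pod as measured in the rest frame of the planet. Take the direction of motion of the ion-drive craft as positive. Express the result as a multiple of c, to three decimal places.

With v = 0.417 and u' = -0.945 (in units of c),
u = (u' + v)/(1 + u'v/c²):
u = (-0.945 + 0.417) / (1 + (-0.945)·0.417) = -0.5280/0.6059 = -0.8714

-0.871c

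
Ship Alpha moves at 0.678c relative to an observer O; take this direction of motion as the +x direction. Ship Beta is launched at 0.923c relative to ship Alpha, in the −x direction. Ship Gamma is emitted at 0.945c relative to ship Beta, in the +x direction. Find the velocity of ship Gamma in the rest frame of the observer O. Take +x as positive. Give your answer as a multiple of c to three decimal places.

+0.761c

Apply u = (u' + v)/(1 + u'v/c²) successively, working outward toward the observer O.
Start: velocity of ship Alpha relative to the observer O = 0.6780c.
Compose with ship Beta (u' = -0.923 in ship Alpha frame): u_1 = (-0.923 + 0.678) / (1 + (-0.923)·0.678) = -0.2450/0.3742 = -0.6547.
Compose with ship Gamma (u' = 0.945 in ship Beta frame): u_2 = (0.945 + (-0.655)) / (1 + 0.945·(-0.655)) = 0.2903/0.3813 = 0.7613.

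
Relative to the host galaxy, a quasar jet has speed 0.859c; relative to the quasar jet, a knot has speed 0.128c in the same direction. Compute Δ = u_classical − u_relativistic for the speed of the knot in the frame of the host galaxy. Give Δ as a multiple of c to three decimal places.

Δ = 0.098c

Galilean: u_cl = 0.128 + 0.859 = 0.9870.
Relativistic: u_rel = (0.128 + 0.859) / (1 + 0.128·0.859) = 0.9870/1.1100 = 0.8892.
Δ = 0.9870 − 0.8892 = 0.0978.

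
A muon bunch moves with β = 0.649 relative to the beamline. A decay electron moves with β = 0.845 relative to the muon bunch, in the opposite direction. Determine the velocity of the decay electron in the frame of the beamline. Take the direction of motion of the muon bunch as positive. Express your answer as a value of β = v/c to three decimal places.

β = -0.434

With v = 0.649 and u' = -0.845 (in units of c),
u = (u' + v)/(1 + u'v/c²):
u = (-0.845 + 0.649) / (1 + (-0.845)·0.649) = -0.1960/0.4516 = -0.4340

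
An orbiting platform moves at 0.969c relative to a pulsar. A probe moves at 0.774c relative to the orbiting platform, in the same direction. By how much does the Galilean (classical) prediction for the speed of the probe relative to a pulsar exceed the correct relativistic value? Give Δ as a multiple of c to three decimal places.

Galilean: u_cl = 0.774 + 0.969 = 1.7430.
Relativistic: u_rel = (0.774 + 0.969) / (1 + 0.774·0.969) = 1.7430/1.7500 = 0.9960.
Δ = 1.7430 − 0.9960 = 0.7470.
(The classical prediction exceeds c; the relativistic result does not.)

Δ = 0.747c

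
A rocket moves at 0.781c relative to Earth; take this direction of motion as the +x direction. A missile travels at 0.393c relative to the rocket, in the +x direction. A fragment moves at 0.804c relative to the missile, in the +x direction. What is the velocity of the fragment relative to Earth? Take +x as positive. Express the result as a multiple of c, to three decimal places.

0.988c

Apply u = (u' + v)/(1 + u'v/c²) successively, working outward toward Earth.
Start: velocity of the rocket relative to Earth = 0.7810c.
Compose with the missile (u' = 0.393 in the rocket frame): u_1 = (0.393 + 0.781) / (1 + 0.393·0.781) = 1.1740/1.3069 = 0.8983.
Compose with the fragment (u' = 0.804 in the missile frame): u_2 = (0.804 + 0.898) / (1 + 0.804·0.898) = 1.7023/1.7222 = 0.9884.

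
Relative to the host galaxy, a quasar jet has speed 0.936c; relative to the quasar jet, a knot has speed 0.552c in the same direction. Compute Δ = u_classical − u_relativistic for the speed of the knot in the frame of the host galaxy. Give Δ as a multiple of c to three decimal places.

Galilean: u_cl = 0.552 + 0.936 = 1.4880.
Relativistic: u_rel = (0.552 + 0.936) / (1 + 0.552·0.936) = 1.4880/1.5167 = 0.9811.
Δ = 1.4880 − 0.9811 = 0.5069.
(The classical prediction exceeds c; the relativistic result does not.)

Δ = 0.507c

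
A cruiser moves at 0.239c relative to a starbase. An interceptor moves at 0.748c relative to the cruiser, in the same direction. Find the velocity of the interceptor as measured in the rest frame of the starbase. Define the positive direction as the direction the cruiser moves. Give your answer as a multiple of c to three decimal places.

0.837c

With v = 0.239 and u' = 0.748 (in units of c),
u = (u' + v)/(1 + u'v/c²):
u = (0.748 + 0.239) / (1 + 0.748·0.239) = 0.9870/1.1788 = 0.8373
(Galilean addition would give +0.987c.)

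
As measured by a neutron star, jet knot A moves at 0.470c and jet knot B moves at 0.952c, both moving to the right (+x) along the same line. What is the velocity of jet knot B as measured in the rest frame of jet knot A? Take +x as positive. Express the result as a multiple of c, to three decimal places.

+0.872c

β_A = 0.470, β_B = 0.952.
Transform to A's frame with the inverse velocity-addition law: u' = (u − v)/(1 − uv/c²), taking u = β_B and v = β_A.
u' = (0.952 − 0.470) / (1 − (0.470)(0.952)) = 0.4820/0.5526 = 0.8723.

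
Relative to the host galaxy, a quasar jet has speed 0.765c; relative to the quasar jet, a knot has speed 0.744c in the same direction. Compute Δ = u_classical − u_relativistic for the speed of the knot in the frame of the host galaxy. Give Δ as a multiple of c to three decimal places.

Δ = 0.547c

Galilean: u_cl = 0.744 + 0.765 = 1.5090.
Relativistic: u_rel = (0.744 + 0.765) / (1 + 0.744·0.765) = 1.5090/1.5692 = 0.9617.
Δ = 1.5090 − 0.9617 = 0.5473.
(The classical prediction exceeds c; the relativistic result does not.)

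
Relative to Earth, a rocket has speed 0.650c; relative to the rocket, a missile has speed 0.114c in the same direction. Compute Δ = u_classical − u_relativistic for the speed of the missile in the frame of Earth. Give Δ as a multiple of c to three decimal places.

Δ = 0.053c

Galilean: u_cl = 0.114 + 0.650 = 0.7640.
Relativistic: u_rel = (0.114 + 0.650) / (1 + 0.114·0.650) = 0.7640/1.0741 = 0.7113.
Δ = 0.7640 − 0.7113 = 0.0527.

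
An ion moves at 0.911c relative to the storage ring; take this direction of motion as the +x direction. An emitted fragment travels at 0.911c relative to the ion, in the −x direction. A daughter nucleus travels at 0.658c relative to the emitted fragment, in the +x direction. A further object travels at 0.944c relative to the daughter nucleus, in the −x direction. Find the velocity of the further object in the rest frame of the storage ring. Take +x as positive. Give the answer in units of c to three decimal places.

Apply u = (u' + v)/(1 + u'v/c²) successively, working outward toward the storage ring.
Start: velocity of the ion relative to the storage ring = 0.9110c.
Compose with the emitted fragment (u' = -0.911 in the ion frame): u_1 = (-0.911 + 0.911) / (1 + (-0.911)·0.911) = 0.0000/0.1701 = 0.0000.
Compose with the daughter nucleus (u' = 0.658 in the emitted fragment frame): u_2 = (0.658 + 0.000) / (1 + 0.658·0.000) = 0.6580/1.0000 = 0.6580.
Compose with the further object (u' = -0.944 in the daughter nucleus frame): u_3 = (-0.944 + 0.658) / (1 + (-0.944)·0.658) = -0.2860/0.3788 = -0.7549.

-0.755c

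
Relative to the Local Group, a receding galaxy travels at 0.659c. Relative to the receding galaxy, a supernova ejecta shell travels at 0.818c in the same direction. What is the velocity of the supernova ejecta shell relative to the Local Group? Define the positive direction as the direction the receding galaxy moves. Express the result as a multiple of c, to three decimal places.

With v = 0.659 and u' = 0.818 (in units of c),
u = (u' + v)/(1 + u'v/c²):
u = (0.818 + 0.659) / (1 + 0.818·0.659) = 1.4770/1.5391 = 0.9597
(Galilean addition would give +1.477c, exceeding c.)

0.960c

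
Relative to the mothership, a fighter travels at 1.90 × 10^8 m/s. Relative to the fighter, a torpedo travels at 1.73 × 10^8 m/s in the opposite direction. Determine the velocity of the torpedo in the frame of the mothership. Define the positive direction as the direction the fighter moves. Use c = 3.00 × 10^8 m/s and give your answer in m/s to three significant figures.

In units of c (dividing by 3.00 × 10^8 m/s): v = 0.633, u' = -0.577.
u = (u' + v)/(1 + u'v/c²):
u = (-0.577 + 0.633) / (1 + (-0.577)·0.633) = 0.0567/0.6348 = 0.0893
Converting back: u = 0.0893 × 3.00 × 10^8 m/s.

+2.68 × 10^7 m/s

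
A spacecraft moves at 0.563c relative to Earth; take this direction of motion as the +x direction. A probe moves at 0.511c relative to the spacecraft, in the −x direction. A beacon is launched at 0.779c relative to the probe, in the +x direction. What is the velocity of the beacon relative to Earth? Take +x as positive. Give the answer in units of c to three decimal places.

+0.806c

Apply u = (u' + v)/(1 + u'v/c²) successively, working outward toward Earth.
Start: velocity of the spacecraft relative to Earth = 0.5630c.
Compose with the probe (u' = -0.511 in the spacecraft frame): u_1 = (-0.511 + 0.563) / (1 + (-0.511)·0.563) = 0.0520/0.7123 = 0.0730.
Compose with the beacon (u' = 0.779 in the probe frame): u_2 = (0.779 + 0.073) / (1 + 0.779·0.073) = 0.8520/1.0569 = 0.8062.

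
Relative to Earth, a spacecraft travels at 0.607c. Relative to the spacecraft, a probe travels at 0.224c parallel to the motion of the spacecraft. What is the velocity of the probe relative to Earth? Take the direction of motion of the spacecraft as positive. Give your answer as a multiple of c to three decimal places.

With v = 0.607 and u' = 0.224 (in units of c),
u = (u' + v)/(1 + u'v/c²):
u = (0.224 + 0.607) / (1 + 0.224·0.607) = 0.8310/1.1360 = 0.7315

0.732c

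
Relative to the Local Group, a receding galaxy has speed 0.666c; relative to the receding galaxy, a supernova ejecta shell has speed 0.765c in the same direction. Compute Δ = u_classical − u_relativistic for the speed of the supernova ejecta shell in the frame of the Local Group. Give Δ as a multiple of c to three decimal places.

Galilean: u_cl = 0.765 + 0.666 = 1.4310.
Relativistic: u_rel = (0.765 + 0.666) / (1 + 0.765·0.666) = 1.4310/1.5095 = 0.9480.
Δ = 1.4310 − 0.9480 = 0.4830.
(The classical prediction exceeds c; the relativistic result does not.)

Δ = 0.483c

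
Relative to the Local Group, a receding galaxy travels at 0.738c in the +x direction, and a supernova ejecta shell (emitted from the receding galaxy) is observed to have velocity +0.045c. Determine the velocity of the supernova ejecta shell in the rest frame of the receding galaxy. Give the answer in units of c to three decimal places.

-0.717c

Invert the composition law: u' = (u − v)/(1 − uv/c²).
u' = (0.045 − 0.738) / (1 − (0.045)(0.738)) = -0.6930/0.9668 = -0.7168.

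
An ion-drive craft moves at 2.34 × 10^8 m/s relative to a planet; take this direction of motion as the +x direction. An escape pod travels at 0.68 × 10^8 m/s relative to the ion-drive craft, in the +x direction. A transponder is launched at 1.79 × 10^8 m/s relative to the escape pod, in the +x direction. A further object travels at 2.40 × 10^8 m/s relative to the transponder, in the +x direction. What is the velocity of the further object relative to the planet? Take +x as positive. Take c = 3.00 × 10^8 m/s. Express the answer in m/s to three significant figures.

2.99 × 10^8 m/s

Apply u = (u' + v)/(1 + u'v/c²) successively, working outward toward the planet.
(Dividing each given speed by c = 3.00 × 10^8 m/s to work in units of c.)
Start: velocity of the ion-drive craft relative to the planet = 0.7800c.
Compose with the escape pod (u' = 0.227 in the ion-drive craft frame): u_1 = (0.227 + 0.780) / (1 + 0.227·0.780) = 1.0067/1.1768 = 0.8554.
Compose with the transponder (u' = 0.597 in the escape pod frame): u_2 = (0.597 + 0.855) / (1 + 0.597·0.855) = 1.4521/1.5104 = 0.9614.
Compose with the further object (u' = 0.800 in the transponder frame): u_3 = (0.800 + 0.961) / (1 + 0.800·0.961) = 1.7614/1.7691 = 0.9956.
So u = 0.9956 × 3.00 × 10^8 m/s.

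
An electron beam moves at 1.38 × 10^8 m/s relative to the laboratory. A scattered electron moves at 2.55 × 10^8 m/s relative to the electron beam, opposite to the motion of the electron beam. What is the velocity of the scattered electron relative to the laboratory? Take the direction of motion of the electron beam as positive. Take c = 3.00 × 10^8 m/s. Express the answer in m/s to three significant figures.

In units of c (dividing by 3.00 × 10^8 m/s): v = 0.460, u' = -0.850.
u = (u' + v)/(1 + u'v/c²):
u = (-0.850 + 0.460) / (1 + (-0.850)·0.460) = -0.3900/0.6090 = -0.6404
Converting back: u = -0.6404 × 3.00 × 10^8 m/s.

-1.92 × 10^8 m/s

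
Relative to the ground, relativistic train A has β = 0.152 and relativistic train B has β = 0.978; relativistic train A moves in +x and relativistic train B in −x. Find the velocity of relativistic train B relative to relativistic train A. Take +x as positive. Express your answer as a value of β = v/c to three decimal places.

β_A = 0.152, β_B = -0.978.
Transform to A's frame with the inverse velocity-addition law: u' = (u − v)/(1 − uv/c²), taking u = β_B and v = β_A.
u' = (-0.978 − 0.152) / (1 − (0.152)(-0.978)) = -1.1300/1.1487 = -0.9838.

β = -0.984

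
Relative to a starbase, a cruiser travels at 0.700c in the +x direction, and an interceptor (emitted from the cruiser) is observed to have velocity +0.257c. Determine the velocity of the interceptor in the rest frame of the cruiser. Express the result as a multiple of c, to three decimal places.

-0.540c

Invert the composition law: u' = (u − v)/(1 − uv/c²).
u' = (0.257 − 0.700) / (1 − (0.257)(0.700)) = -0.4430/0.8201 = -0.5402.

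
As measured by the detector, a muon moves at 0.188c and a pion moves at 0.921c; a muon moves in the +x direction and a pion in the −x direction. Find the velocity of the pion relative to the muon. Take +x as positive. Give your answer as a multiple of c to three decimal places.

-0.945c

β_A = 0.188, β_B = -0.921.
Transform to A's frame with the inverse velocity-addition law: u' = (u − v)/(1 − uv/c²), taking u = β_B and v = β_A.
u' = (-0.921 − 0.188) / (1 − (0.188)(-0.921)) = -1.1090/1.1731 = -0.9453.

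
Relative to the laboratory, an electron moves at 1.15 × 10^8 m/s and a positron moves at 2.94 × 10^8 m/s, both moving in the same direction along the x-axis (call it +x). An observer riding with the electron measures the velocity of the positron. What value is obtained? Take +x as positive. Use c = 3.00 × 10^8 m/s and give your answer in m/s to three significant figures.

+2.87 × 10^8 m/s

β_A = 0.383, β_B = 0.980 (dividing each by c = 3.00 × 10^8 m/s).
Transform to A's frame with the inverse velocity-addition law: u' = (u − v)/(1 − uv/c²), taking u = β_B and v = β_A.
u' = (0.980 − 0.383) / (1 − (0.383)(0.980)) = 0.5967/0.6243 = 0.9557.
u' = 0.9557 × 3.00 × 10^8 m/s.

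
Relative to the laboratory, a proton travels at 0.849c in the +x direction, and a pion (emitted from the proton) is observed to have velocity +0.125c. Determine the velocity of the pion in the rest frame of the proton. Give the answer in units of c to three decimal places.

-0.810c

Invert the composition law: u' = (u − v)/(1 − uv/c²).
u' = (0.125 − 0.849) / (1 − (0.125)(0.849)) = -0.7240/0.8939 = -0.8100.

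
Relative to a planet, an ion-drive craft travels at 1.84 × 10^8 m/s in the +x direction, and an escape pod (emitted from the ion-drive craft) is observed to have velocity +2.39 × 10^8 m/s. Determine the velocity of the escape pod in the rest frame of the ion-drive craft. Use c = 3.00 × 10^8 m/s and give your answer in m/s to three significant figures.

v = 0.613c, u = 0.797c.
Invert the composition law: u' = (u − v)/(1 − uv/c²).
u' = (0.797 − 0.613) / (1 − (0.797)(0.613)) = 0.1833/0.5114 = 0.3585.
u' = 0.3585 × 3.00 × 10^8 m/s.

+1.08 × 10^8 m/s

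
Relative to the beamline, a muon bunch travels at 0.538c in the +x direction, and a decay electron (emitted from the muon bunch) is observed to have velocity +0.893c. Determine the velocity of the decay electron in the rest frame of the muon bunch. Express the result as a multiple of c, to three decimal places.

+0.683c

Invert the composition law: u' = (u − v)/(1 − uv/c²).
u' = (0.893 − 0.538) / (1 − (0.893)(0.538)) = 0.3550/0.5196 = 0.6833.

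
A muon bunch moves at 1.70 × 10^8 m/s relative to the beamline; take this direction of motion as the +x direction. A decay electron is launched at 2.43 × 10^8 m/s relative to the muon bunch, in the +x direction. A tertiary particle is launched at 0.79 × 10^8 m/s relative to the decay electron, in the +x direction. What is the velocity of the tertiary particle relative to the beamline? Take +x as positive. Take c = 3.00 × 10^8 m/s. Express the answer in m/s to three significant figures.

2.90 × 10^8 m/s

Apply u = (u' + v)/(1 + u'v/c²) successively, working outward toward the beamline.
(Dividing each given speed by c = 3.00 × 10^8 m/s to work in units of c.)
Start: velocity of the muon bunch relative to the beamline = 0.5667c.
Compose with the decay electron (u' = 0.810 in the muon bunch frame): u_1 = (0.810 + 0.567) / (1 + 0.810·0.567) = 1.3767/1.4590 = 0.9436.
Compose with the tertiary particle (u' = 0.263 in the decay electron frame): u_2 = (0.263 + 0.944) / (1 + 0.263·0.944) = 1.2069/1.2485 = 0.9667.
So u = 0.9667 × 3.00 × 10^8 m/s.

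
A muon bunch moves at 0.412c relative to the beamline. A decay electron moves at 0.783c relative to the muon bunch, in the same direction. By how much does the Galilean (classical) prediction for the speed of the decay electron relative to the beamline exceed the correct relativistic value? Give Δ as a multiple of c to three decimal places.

Δ = 0.291c

Galilean: u_cl = 0.783 + 0.412 = 1.1950.
Relativistic: u_rel = (0.783 + 0.412) / (1 + 0.783·0.412) = 1.1950/1.3226 = 0.9035.
Δ = 1.1950 − 0.9035 = 0.2915.
(The classical prediction exceeds c; the relativistic result does not.)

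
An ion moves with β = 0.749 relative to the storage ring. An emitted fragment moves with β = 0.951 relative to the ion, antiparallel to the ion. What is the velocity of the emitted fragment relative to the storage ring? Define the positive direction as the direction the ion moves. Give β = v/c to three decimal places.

β = -0.702

With v = 0.749 and u' = -0.951 (in units of c),
u = (u' + v)/(1 + u'v/c²):
u = (-0.951 + 0.749) / (1 + (-0.951)·0.749) = -0.2020/0.2877 = -0.7021
(Galilean addition would give -0.202c.)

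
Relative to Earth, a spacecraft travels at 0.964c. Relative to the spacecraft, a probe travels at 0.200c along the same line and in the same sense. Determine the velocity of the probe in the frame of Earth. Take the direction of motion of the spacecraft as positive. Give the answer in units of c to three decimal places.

With v = 0.964 and u' = 0.200 (in units of c),
u = (u' + v)/(1 + u'v/c²):
u = (0.200 + 0.964) / (1 + 0.200·0.964) = 1.1640/1.1928 = 0.9759
(Galilean addition would give +1.164c, exceeding c.)

0.976c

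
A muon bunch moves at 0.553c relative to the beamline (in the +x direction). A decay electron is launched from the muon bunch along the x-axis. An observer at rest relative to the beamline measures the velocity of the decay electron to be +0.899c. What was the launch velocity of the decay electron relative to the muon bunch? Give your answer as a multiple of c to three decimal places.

Invert the composition law: u' = (u − v)/(1 − uv/c²).
u' = (0.899 − 0.553) / (1 − (0.899)(0.553)) = 0.3460/0.5029 = 0.6881.

+0.688c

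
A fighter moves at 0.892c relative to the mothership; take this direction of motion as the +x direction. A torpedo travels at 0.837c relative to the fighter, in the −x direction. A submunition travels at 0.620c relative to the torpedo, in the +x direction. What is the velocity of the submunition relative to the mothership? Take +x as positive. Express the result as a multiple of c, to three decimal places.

Apply u = (u' + v)/(1 + u'v/c²) successively, working outward toward the mothership.
Start: velocity of the fighter relative to the mothership = 0.8920c.
Compose with the torpedo (u' = -0.837 in the fighter frame): u_1 = (-0.837 + 0.892) / (1 + (-0.837)·0.892) = 0.0550/0.2534 = 0.2171.
Compose with the submunition (u' = 0.620 in the torpedo frame): u_2 = (0.620 + 0.217) / (1 + 0.620·0.217) = 0.8371/1.1346 = 0.7378.

+0.738c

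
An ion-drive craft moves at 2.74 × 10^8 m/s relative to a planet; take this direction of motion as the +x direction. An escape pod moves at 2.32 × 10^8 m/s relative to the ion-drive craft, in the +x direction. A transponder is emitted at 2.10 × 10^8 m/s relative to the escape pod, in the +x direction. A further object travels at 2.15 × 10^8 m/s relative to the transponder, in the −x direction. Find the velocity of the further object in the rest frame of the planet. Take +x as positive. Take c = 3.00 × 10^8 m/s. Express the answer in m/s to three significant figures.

Apply u = (u' + v)/(1 + u'v/c²) successively, working outward toward the planet.
(Dividing each given speed by c = 3.00 × 10^8 m/s to work in units of c.)
Start: velocity of the ion-drive craft relative to the planet = 0.9133c.
Compose with the escape pod (u' = 0.773 in the ion-drive craft frame): u_1 = (0.773 + 0.913) / (1 + 0.773·0.913) = 1.6867/1.7063 = 0.9885.
Compose with the transponder (u' = 0.700 in the escape pod frame): u_2 = (0.700 + 0.988) / (1 + 0.700·0.988) = 1.6885/1.6919 = 0.9980.
Compose with the further object (u' = -0.717 in the transponder frame): u_3 = (-0.717 + 0.998) / (1 + (-0.717)·0.998) = 0.2813/0.2848 = 0.9877.
So u = 0.9877 × 3.00 × 10^8 m/s.

+2.96 × 10^8 m/s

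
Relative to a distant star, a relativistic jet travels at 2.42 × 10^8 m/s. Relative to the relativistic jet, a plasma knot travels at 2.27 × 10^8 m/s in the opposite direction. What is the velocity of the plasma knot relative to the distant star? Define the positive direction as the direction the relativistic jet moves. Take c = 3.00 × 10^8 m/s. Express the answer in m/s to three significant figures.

In units of c (dividing by 3.00 × 10^8 m/s): v = 0.807, u' = -0.757.
u = (u' + v)/(1 + u'v/c²):
u = (-0.757 + 0.807) / (1 + (-0.757)·0.807) = 0.0500/0.3896 = 0.1283
Converting back: u = 0.1283 × 3.00 × 10^8 m/s.

+3.85 × 10^7 m/s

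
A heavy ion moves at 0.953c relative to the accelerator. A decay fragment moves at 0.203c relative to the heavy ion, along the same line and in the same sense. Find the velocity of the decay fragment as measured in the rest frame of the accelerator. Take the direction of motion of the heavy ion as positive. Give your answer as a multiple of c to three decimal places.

With v = 0.953 and u' = 0.203 (in units of c),
u = (u' + v)/(1 + u'v/c²):
u = (0.203 + 0.953) / (1 + 0.203·0.953) = 1.1560/1.1935 = 0.9686
(Galilean addition would give +1.156c, exceeding c.)

0.969c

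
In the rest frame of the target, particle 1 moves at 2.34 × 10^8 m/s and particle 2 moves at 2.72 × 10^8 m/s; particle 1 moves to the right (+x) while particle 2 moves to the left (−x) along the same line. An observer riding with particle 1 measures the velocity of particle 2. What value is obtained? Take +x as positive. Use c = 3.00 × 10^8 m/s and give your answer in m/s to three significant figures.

β_A = 0.780, β_B = -0.907 (dividing each by c = 3.00 × 10^8 m/s).
Transform to A's frame with the inverse velocity-addition law: u' = (u − v)/(1 − uv/c²), taking u = β_B and v = β_A.
u' = (-0.907 − 0.780) / (1 − (0.780)(-0.907)) = -1.6867/1.7072 = -0.9880.
u' = -0.9880 × 3.00 × 10^8 m/s.

-2.96 × 10^8 m/s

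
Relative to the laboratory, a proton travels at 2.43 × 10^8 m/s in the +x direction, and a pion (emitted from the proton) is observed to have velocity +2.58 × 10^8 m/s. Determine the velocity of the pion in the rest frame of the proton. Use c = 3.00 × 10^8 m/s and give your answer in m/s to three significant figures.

+4.94 × 10^7 m/s

v = 0.810c, u = 0.860c.
Invert the composition law: u' = (u − v)/(1 − uv/c²).
u' = (0.860 − 0.810) / (1 − (0.860)(0.810)) = 0.0500/0.3034 = 0.1648.
u' = 0.1648 × 3.00 × 10^8 m/s.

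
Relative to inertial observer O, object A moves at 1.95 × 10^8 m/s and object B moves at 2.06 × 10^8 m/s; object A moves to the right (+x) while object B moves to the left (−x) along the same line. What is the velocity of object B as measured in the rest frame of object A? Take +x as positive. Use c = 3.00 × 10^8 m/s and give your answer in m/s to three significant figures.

β_A = 0.650, β_B = -0.687 (dividing each by c = 3.00 × 10^8 m/s).
Transform to A's frame with the inverse velocity-addition law: u' = (u − v)/(1 − uv/c²), taking u = β_B and v = β_A.
u' = (-0.687 − 0.650) / (1 − (0.650)(-0.687)) = -1.3367/1.4463 = -0.9242.
u' = -0.9242 × 3.00 × 10^8 m/s.

-2.77 × 10^8 m/s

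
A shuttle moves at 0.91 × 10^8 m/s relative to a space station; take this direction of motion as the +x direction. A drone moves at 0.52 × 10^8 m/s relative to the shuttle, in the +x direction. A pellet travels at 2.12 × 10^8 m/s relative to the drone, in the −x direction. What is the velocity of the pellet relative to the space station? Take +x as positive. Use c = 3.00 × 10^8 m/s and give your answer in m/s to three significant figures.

Apply u = (u' + v)/(1 + u'v/c²) successively, working outward toward the space station.
(Dividing each given speed by c = 3.00 × 10^8 m/s to work in units of c.)
Start: velocity of the shuttle relative to the space station = 0.3033c.
Compose with the drone (u' = 0.173 in the shuttle frame): u_1 = (0.173 + 0.303) / (1 + 0.173·0.303) = 0.4767/1.0526 = 0.4529.
Compose with the pellet (u' = -0.707 in the drone frame): u_2 = (-0.707 + 0.453) / (1 + (-0.707)·0.453) = -0.2538/0.6800 = -0.3733.
So u = -0.3733 × 3.00 × 10^8 m/s.

-1.12 × 10^8 m/s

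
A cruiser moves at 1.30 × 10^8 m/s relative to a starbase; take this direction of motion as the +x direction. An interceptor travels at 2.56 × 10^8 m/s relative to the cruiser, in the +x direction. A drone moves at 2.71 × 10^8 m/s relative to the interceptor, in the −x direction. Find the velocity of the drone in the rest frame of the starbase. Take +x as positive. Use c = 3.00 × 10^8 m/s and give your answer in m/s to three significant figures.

Apply u = (u' + v)/(1 + u'v/c²) successively, working outward toward the starbase.
(Dividing each given speed by c = 3.00 × 10^8 m/s to work in units of c.)
Start: velocity of the cruiser relative to the starbase = 0.4333c.
Compose with the interceptor (u' = 0.853 in the cruiser frame): u_1 = (0.853 + 0.433) / (1 + 0.853·0.433) = 1.2867/1.3698 = 0.9393.
Compose with the drone (u' = -0.903 in the interceptor frame): u_2 = (-0.903 + 0.939) / (1 + (-0.903)·0.939) = 0.0360/0.1515 = 0.2376.
So u = 0.2376 × 3.00 × 10^8 m/s.

+7.13 × 10^7 m/s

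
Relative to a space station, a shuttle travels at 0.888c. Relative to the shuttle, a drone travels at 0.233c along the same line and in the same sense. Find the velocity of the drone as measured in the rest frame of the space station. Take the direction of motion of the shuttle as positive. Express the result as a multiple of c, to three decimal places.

0.929c

With v = 0.888 and u' = 0.233 (in units of c),
u = (u' + v)/(1 + u'v/c²):
u = (0.233 + 0.888) / (1 + 0.233·0.888) = 1.1210/1.2069 = 0.9288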